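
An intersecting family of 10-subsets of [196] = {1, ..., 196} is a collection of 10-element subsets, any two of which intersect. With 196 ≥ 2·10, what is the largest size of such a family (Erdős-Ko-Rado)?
max |F| = C(195, 9) = 931494026737560

Erdős-Ko-Rado (1961): when n ≥ 2k, max |F| = C(n−1, k−1). The bound is attained by the star {A : i ∈ A} for any fixed i ∈ [n]. Here C(196−1, 10−1) = C(195, 9) = 931494026737560.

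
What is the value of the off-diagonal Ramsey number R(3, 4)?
R(3, 4) = 9

Lower bound: an explicit 2-colouring of K_{8} (typically a Paley-type or other structured construction) avoids a red K_3 and a blue K_4, showing R(3, 4) > 8.
Upper bound: the Erdős–Szekeres recurrence R(r, t') ≤ R(r−1, t') + R(r, t'−1) (with the −1 refinement when both summands are even) yields R(3, 4) ≤ 9.
Hence R(3, 4) = 9.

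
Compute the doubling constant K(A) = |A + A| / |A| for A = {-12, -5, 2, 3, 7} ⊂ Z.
K = |A + A| / |A| = 14/5

Enumerate A + A = {a + b : a, b ∈ A}. With |A| = 5, there are |A|^2 = 25 ordered sum pairs; collecting distinct values, A + A = {-24, -17, -10, -9, -5, -3, -2, 2, 4, 5, 6, 9, 10, 14}, so |A + A| = 14. Thus K = 14/5. For comparison, the minimum possible |A + A| over all 5-element sets is 2·5 − 1 = 9 (so min K = 9/5), attained only by arithmetic progressions.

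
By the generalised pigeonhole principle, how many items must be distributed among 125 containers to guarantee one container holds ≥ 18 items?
n = (18 − 1)·125 + 1 = 2126

By the generalised pigeonhole principle, to guarantee some box contains ≥ r objects we need more than (r − 1) · k objects total. Threshold: n = (r − 1) · k + 1. With r = 18 and k = 125: n = 17 · 125 + 1 = 2125 + 1 = 2126. For n = 2125 = 17 · 125, we can put exactly 17 objects in every box, avoiding 18 in any single one — so 2126 is tight.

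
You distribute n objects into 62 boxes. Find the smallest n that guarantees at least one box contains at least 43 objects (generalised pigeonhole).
n = (43 − 1)·62 + 1 = 2605

By the generalised pigeonhole principle, to guarantee some box contains ≥ r objects we need more than (r − 1) · k objects total. Threshold: n = (r − 1) · k + 1. With r = 43 and k = 62: n = 42 · 62 + 1 = 2604 + 1 = 2605. For n = 2604 = 42 · 62, we can put exactly 42 objects in every box, avoiding 43 in any single one — so 2605 is tight.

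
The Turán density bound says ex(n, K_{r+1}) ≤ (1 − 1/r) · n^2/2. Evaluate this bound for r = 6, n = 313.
Turán density bound = (5/6) · 313^2/2 = 489845/12 ≈ 40820.4167

Turán's theorem: ex(n, K_{r+1}) is achieved by the complete r-partite Turán graph T(n, r) with parts as balanced as possible, and is at most (1 − 1/r) · n^2/2. For r = 6, n = 313: the density bound is (5/6) · 97969/2 = 489845/12 ≈ 40820.4167. The integer-valued extremum is e(T(313, 6)) = 40820, which is strictly less than the density bound 489845/12 since 6 ∤ 313 (the parts of T(313, 6) cannot all be equal).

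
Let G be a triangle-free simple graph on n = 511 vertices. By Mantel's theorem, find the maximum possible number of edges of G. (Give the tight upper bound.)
ex(511, K_3) = ⌊511^2/4⌋ = 65280

Mantel (1907): a triangle-free graph on n vertices has at most ⌊n^2/4⌋ edges, with equality for the complete bipartite graph K_{⌊n/2⌋, ⌈n/2⌉}. For n = 511: ⌊511^2/4⌋ = ⌊261121/4⌋ = 65280. The extremal graph is K_{255, 256}, which has 255·256 = 65280 edges.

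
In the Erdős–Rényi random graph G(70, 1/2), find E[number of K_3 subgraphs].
E[# K_3] = C(70, 3) · (1/2)^C(3, 2) = 54740 / 2^3 = 13685/2 = 6842.5

For each 3-subset S of vertices (there are C(70, 3) = 54740 such S), let X_S = 1 if S induces a K_3 (all C(3, 2) = 3 edges present). Then P(X_S = 1) = (1/2)^3 = 1/8. By linearity of expectation, E[# K_3] = C(70, 3) · (1/2)^3 = 54740 / 8 = 13685/2 = 6842.5.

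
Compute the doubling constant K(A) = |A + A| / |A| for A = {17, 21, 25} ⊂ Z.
K = |A + A| / |A| = 5/3

Enumerate A + A = {a + b : a, b ∈ A}. With |A| = 3, there are |A|^2 = 9 ordered sum pairs; collecting distinct values, A + A = {34, 38, 42, 46, 50}, so |A + A| = 5. Thus K = 5/3. Here |A + A| = 2|A| − 1 = 5, the minimum possible — so K = 5/3 is minimal, which holds iff A is an arithmetic progression.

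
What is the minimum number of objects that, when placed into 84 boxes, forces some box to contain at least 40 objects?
n = (40 − 1)·84 + 1 = 3277

By the generalised pigeonhole principle, to guarantee some box contains ≥ r objects we need more than (r − 1) · k objects total. Threshold: n = (r − 1) · k + 1. With r = 40 and k = 84: n = 39 · 84 + 1 = 3276 + 1 = 3277. For n = 3276 = 39 · 84, we can put exactly 39 objects in every box, avoiding 40 in any single one — so 3277 is tight.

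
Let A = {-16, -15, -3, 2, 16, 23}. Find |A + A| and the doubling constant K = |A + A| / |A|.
K = |A + A| / |A| = 21/6 = 7/2

Enumerate A + A = {a + b : a, b ∈ A}. With |A| = 6, there are |A|^2 = 36 ordered sum pairs; collecting distinct values, A + A = {-32, -31, -30, -19, -18, -14, -13, -6, -1, 0, 1, 4, 7, 8, 13, 18, 20, 25, 32, 39, 46}, so |A + A| = 21. Thus K = 21/6 = 7/2. For comparison, the minimum possible |A + A| over all 6-element sets is 2·6 − 1 = 11 (so min K = 11/6), attained only by arithmetic progressions.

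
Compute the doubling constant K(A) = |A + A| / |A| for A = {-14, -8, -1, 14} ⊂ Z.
K = |A + A| / |A| = 10/4 = 5/2

Enumerate A + A = {a + b : a, b ∈ A}. With |A| = 4, there are |A|^2 = 16 ordered sum pairs; collecting distinct values, A + A = {-28, -22, -16, -15, -9, -2, 0, 6, 13, 28}, so |A + A| = 10. Thus K = 10/4 = 5/2. For comparison, the minimum possible |A + A| over all 4-element sets is 2·4 − 1 = 7 (so min K = 7/4), attained only by arithmetic progressions.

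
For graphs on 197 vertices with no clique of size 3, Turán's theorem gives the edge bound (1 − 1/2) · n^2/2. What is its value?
Turán density bound = (1/2) · 197^2/2 = 38809/4 ≈ 9702.25

Turán's theorem: ex(n, K_{r+1}) is achieved by the complete r-partite Turán graph T(n, r) with parts as balanced as possible, and is at most (1 − 1/r) · n^2/2. For r = 2, n = 197: the density bound is (1/2) · 38809/2 = 38809/4 ≈ 9702.25. The integer-valued extremum is e(T(197, 2)) = 9702, which is strictly less than the density bound 38809/4 since 2 ∤ 197 (the parts of T(197, 2) cannot all be equal).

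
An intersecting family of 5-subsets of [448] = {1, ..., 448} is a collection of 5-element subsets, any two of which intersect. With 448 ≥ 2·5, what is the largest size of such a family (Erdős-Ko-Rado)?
max |F| = C(447, 4) = 1641247665

The Erdős-Ko-Rado theorem states: for n ≥ 2k, an intersecting family of k-subsets of an n-element set has size at most C(n − 1, k − 1), with equality for 'star' families {A ⊆ [n] : |A| = k, i ∈ A} (fix an element i). For n = 448, k = 5: C(447, 4) = 1641247665.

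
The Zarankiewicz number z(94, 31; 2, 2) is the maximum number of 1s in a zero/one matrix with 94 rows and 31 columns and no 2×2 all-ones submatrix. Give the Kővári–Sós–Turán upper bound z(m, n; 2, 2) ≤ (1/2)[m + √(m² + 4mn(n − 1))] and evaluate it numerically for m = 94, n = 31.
z(94, 31; 2, 2) ≤ (1/2)[94 + √(94² + 4·94·31·30)] = (1/2)[94 + √358516] = 346.381

Kővári–Sós–Turán: let r_1, ..., r_94 be the row sums and z = Σ r_i the total number of 1s. Each pair of columns can share at most one row with both entries 1 (else a 2×2 all-ones block appears), so Σ_i C(r_i, 2) ≤ C(31, 2) = 465. By convexity Σ_i C(r_i, 2) ≥ 94·C(z/94, 2) = z(z − 94)/(2·94), giving z² − 94z − 94·31·30 ≤ 0 and hence z ≤ (1/2)[94 + √(8836 + 4·87420)] = (1/2)[94 + √358516] ≈ (1/2)(94 + 598.7621) = 346.381.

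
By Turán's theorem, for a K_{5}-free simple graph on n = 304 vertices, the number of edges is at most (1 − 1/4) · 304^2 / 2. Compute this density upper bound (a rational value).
Turán density bound = (3/4) · 304^2/2 = 34656

Turán's theorem: ex(n, K_{r+1}) is achieved by the complete r-partite Turán graph T(n, r) with parts as balanced as possible, and is at most (1 − 1/r) · n^2/2. For r = 4, n = 304: the density bound is (3/4) · 92416/2 = 34656. Since 4 ∣ 304, the Turán graph T(304, 4) has parts of equal size 76, and its edge count e(T(304, 4)) = 34656 attains the density bound exactly.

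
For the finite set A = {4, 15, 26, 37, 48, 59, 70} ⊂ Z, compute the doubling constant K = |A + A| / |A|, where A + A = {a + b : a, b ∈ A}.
K = |A + A| / |A| = 13/7

Enumerate A + A = {a + b : a, b ∈ A}. With |A| = 7, there are |A|^2 = 49 ordered sum pairs; collecting distinct values, A + A = {8, 19, 30, 41, 52, 63, 74, 85, 96, 107, 118, 129, 140}, so |A + A| = 13. Thus K = 13/7. Here |A + A| = 2|A| − 1 = 13, the minimum possible — so K = 13/7 is minimal, which holds iff A is an arithmetic progression.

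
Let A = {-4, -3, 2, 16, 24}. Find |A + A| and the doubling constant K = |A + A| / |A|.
K = |A + A| / |A| = 15/5 = 3

Enumerate A + A = {a + b : a, b ∈ A}. With |A| = 5, there are |A|^2 = 25 ordered sum pairs; collecting distinct values, A + A = {-8, -7, -6, -2, -1, 4, 12, 13, 18, 20, 21, 26, 32, 40, 48}, so |A + A| = 15. Thus K = 15/5 = 3. For comparison, the minimum possible |A + A| over all 5-element sets is 2·5 − 1 = 9 (so min K = 9/5), attained only by arithmetic progressions.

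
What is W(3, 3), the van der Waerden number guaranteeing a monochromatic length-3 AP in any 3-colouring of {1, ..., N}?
W(3, 3) = 27

This is a classical value, W(3, 3) = 27, established by combining an explicit 3-colouring of {1, ..., 26} with no monochromatic 3-AP (giving the lower bound W(3, 3) > 26) and a finite case analysis / exhaustive computer search showing every 3-colouring of {1, ..., 27} has such an AP.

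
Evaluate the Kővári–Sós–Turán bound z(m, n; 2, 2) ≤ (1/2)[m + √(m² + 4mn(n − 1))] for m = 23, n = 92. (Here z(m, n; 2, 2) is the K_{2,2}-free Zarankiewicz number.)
z(23, 92; 2, 2) ≤ (1/2)[23 + √(23² + 4·23·92·91)] = (1/2)[23 + √770753] = 450.4627

Kővári–Sós–Turán: let r_1, ..., r_23 be the row sums and z = Σ r_i the total number of 1s. Each pair of columns can share at most one row with both entries 1 (else a 2×2 all-ones block appears), so Σ_i C(r_i, 2) ≤ C(92, 2) = 4186. By convexity Σ_i C(r_i, 2) ≥ 23·C(z/23, 2) = z(z − 23)/(2·23), giving z² − 23z − 23·92·91 ≤ 0 and hence z ≤ (1/2)[23 + √(529 + 4·192556)] = (1/2)[23 + √770753] ≈ (1/2)(23 + 877.9254) = 450.4627.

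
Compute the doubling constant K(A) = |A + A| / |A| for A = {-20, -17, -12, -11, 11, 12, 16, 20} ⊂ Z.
K = |A + A| / |A| = 32/8 = 4

Enumerate A + A = {a + b : a, b ∈ A}. With |A| = 8, there are |A|^2 = 64 ordered sum pairs; collecting distinct values, A + A = {-40, -37, -34, -32, -31, -29, -28, -24, -23, -22, -9, -8, -6, -5, -4, -1, 0, 1, 3, 4, 5, 8, 9, 22, 23, 24, 27, 28, 31, 32, 36, 40}, so |A + A| = 32. Thus K = 32/8 = 4. For comparison, the minimum possible |A + A| over all 8-element sets is 2·8 − 1 = 15 (so min K = 15/8), attained only by arithmetic progressions.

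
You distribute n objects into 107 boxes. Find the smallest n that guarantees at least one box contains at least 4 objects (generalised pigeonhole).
n = (4 − 1)·107 + 1 = 322

By the generalised pigeonhole principle, to guarantee some box contains ≥ r objects we need more than (r − 1) · k objects total. Threshold: n = (r − 1) · k + 1. With r = 4 and k = 107: n = 3 · 107 + 1 = 321 + 1 = 322. For n = 321 = 3 · 107, we can put exactly 3 objects in every box, avoiding 4 in any single one — so 322 is tight.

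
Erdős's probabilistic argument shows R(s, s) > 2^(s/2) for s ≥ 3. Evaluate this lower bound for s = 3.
2^(3/2) = 2.8284; so R(3, 3) > 2.8284

Colour each edge of K_n uniformly at random with red/blue. The expected number of monochromatic K_3 is C(n, 3) · 2 · 2^(−C(3,2)). If C(n, 3) · 2^(1 − C(3,2)) < 1, then with positive probability no monochromatic K_3 exists, so R(3, 3) > n. The standard estimate C(n, 3) ≤ n^3/3! shows this inequality holds whenever n ≤ 2^(3/2) (since 3! · 2^(C(3,2) − 1) > 2^(3^2/2) ≥ n^3). Hence R(3, 3) > 2^(3/2) = 2.8284.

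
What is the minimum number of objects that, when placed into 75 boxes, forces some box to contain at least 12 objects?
n = (12 − 1)·75 + 1 = 826

By the generalised pigeonhole principle, to guarantee some box contains ≥ r objects we need more than (r − 1) · k objects total. Threshold: n = (r − 1) · k + 1. With r = 12 and k = 75: n = 11 · 75 + 1 = 825 + 1 = 826. For n = 825 = 11 · 75, we can put exactly 11 objects in every box, avoiding 12 in any single one — so 826 is tight.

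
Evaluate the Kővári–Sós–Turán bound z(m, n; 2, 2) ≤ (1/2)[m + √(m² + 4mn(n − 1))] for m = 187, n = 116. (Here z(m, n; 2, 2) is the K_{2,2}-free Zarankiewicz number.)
z(187, 116; 2, 2) ≤ (1/2)[187 + √(187² + 4·187·116·115)] = (1/2)[187 + √10013289] = 1675.6891

Kővári–Sós–Turán: let r_1, ..., r_187 be the row sums and z = Σ r_i the total number of 1s. Each pair of columns can share at most one row with both entries 1 (else a 2×2 all-ones block appears), so Σ_i C(r_i, 2) ≤ C(116, 2) = 6670. By convexity Σ_i C(r_i, 2) ≥ 187·C(z/187, 2) = z(z − 187)/(2·187), giving z² − 187z − 187·116·115 ≤ 0 and hence z ≤ (1/2)[187 + √(34969 + 4·2494580)] = (1/2)[187 + √10013289] ≈ (1/2)(187 + 3164.3781) = 1675.6891.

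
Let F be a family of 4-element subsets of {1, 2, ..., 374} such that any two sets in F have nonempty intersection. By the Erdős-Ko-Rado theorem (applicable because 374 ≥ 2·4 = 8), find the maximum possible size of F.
max |F| = C(373, 3) = 8579746

Erdős-Ko-Rado (1961): when n ≥ 2k, max |F| = C(n−1, k−1). The bound is attained by the star {A : i ∈ A} for any fixed i ∈ [n]. Here C(374−1, 4−1) = C(373, 3) = 8579746.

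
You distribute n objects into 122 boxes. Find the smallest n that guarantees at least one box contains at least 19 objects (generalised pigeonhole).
n = (19 − 1)·122 + 1 = 2197

By the generalised pigeonhole principle, to guarantee some box contains ≥ r objects we need more than (r − 1) · k objects total. Threshold: n = (r − 1) · k + 1. With r = 19 and k = 122: n = 18 · 122 + 1 = 2196 + 1 = 2197. For n = 2196 = 18 · 122, we can put exactly 18 objects in every box, avoiding 19 in any single one — so 2197 is tight.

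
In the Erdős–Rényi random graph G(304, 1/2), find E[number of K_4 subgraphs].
E[# K_4] = C(304, 4) · (1/2)^C(4, 2) = 348881876 / 2^6 = 87220469/16 = 5451279.3125

For each 4-subset S of vertices (there are C(304, 4) = 348881876 such S), let X_S = 1 if S induces a K_4 (all C(4, 2) = 6 edges present). Then P(X_S = 1) = (1/2)^6 = 1/64. By linearity of expectation, E[# K_4] = C(304, 4) · (1/2)^6 = 348881876 / 64 = 87220469/16 = 5451279.3125.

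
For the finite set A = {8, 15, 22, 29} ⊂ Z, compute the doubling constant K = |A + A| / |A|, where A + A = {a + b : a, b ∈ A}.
K = |A + A| / |A| = 7/4

Enumerate A + A = {a + b : a, b ∈ A}. With |A| = 4, there are |A|^2 = 16 ordered sum pairs; collecting distinct values, A + A = {16, 23, 30, 37, 44, 51, 58}, so |A + A| = 7. Thus K = 7/4. Here |A + A| = 2|A| − 1 = 7, the minimum possible — so K = 7/4 is minimal, which holds iff A is an arithmetic progression.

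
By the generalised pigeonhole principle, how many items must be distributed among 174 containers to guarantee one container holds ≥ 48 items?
n = (48 − 1)·174 + 1 = 8179

By the generalised pigeonhole principle, to guarantee some box contains ≥ r objects we need more than (r − 1) · k objects total. Threshold: n = (r − 1) · k + 1. With r = 48 and k = 174: n = 47 · 174 + 1 = 8178 + 1 = 8179. For n = 8178 = 47 · 174, we can put exactly 47 objects in every box, avoiding 48 in any single one — so 8179 is tight.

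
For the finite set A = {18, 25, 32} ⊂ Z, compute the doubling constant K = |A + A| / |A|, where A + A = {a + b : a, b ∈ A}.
K = |A + A| / |A| = 5/3

Enumerate A + A = {a + b : a, b ∈ A}. With |A| = 3, there are |A|^2 = 9 ordered sum pairs; collecting distinct values, A + A = {36, 43, 50, 57, 64}, so |A + A| = 5. Thus K = 5/3. Here |A + A| = 2|A| − 1 = 5, the minimum possible — so K = 5/3 is minimal, which holds iff A is an arithmetic progression.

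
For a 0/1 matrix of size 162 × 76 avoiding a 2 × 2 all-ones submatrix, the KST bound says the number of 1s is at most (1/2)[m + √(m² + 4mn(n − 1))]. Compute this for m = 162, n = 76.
z(162, 76; 2, 2) ≤ (1/2)[162 + √(162² + 4·162·76·75)] = (1/2)[162 + √3719844] = 1045.3449

Kővári–Sós–Turán: let r_1, ..., r_162 be the row sums and z = Σ r_i the total number of 1s. Each pair of columns can share at most one row with both entries 1 (else a 2×2 all-ones block appears), so Σ_i C(r_i, 2) ≤ C(76, 2) = 2850. By convexity Σ_i C(r_i, 2) ≥ 162·C(z/162, 2) = z(z − 162)/(2·162), giving z² − 162z − 162·76·75 ≤ 0 and hence z ≤ (1/2)[162 + √(26244 + 4·923400)] = (1/2)[162 + √3719844] ≈ (1/2)(162 + 1928.6897) = 1045.3449.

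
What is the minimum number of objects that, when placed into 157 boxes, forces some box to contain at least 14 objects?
n = (14 − 1)·157 + 1 = 2042

By the generalised pigeonhole principle, to guarantee some box contains ≥ r objects we need more than (r − 1) · k objects total. Threshold: n = (r − 1) · k + 1. With r = 14 and k = 157: n = 13 · 157 + 1 = 2041 + 1 = 2042. For n = 2041 = 13 · 157, we can put exactly 13 objects in every box, avoiding 14 in any single one — so 2042 is tight.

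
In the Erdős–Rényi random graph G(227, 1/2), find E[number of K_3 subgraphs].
E[# K_3] = C(227, 3) · (1/2)^C(3, 2) = 1923825 / 2^3 = 240478.125

For each 3-subset S of vertices (there are C(227, 3) = 1923825 such S), let X_S = 1 if S induces a K_3 (all C(3, 2) = 3 edges present). Then P(X_S = 1) = (1/2)^3 = 1/8. By linearity of expectation, E[# K_3] = C(227, 3) · (1/2)^3 = 1923825 / 8 = 240478.125.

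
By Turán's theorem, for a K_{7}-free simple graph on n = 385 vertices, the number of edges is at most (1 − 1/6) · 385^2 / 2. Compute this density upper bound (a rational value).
Turán density bound = (5/6) · 385^2/2 = 741125/12 ≈ 61760.4167

Turán's theorem: ex(n, K_{r+1}) is achieved by the complete r-partite Turán graph T(n, r) with parts as balanced as possible, and is at most (1 − 1/r) · n^2/2. For r = 6, n = 385: the density bound is (5/6) · 148225/2 = 741125/12 ≈ 61760.4167. The integer-valued extremum is e(T(385, 6)) = 61760, which is strictly less than the density bound 741125/12 since 6 ∤ 385 (the parts of T(385, 6) cannot all be equal).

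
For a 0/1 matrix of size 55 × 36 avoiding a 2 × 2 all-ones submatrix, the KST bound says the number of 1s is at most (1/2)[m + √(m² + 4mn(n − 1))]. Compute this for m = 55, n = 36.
z(55, 36; 2, 2) ≤ (1/2)[55 + √(55² + 4·55·36·35)] = (1/2)[55 + √280225] = 292.1814

Kővári–Sós–Turán: let r_1, ..., r_55 be the row sums and z = Σ r_i the total number of 1s. Each pair of columns can share at most one row with both entries 1 (else a 2×2 all-ones block appears), so Σ_i C(r_i, 2) ≤ C(36, 2) = 630. By convexity Σ_i C(r_i, 2) ≥ 55·C(z/55, 2) = z(z − 55)/(2·55), giving z² − 55z − 55·36·35 ≤ 0 and hence z ≤ (1/2)[55 + √(3025 + 4·69300)] = (1/2)[55 + √280225] ≈ (1/2)(55 + 529.3628) = 292.1814.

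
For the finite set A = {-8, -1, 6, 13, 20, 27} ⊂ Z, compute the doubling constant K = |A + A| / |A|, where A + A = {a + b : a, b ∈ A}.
K = |A + A| / |A| = 11/6

Enumerate A + A = {a + b : a, b ∈ A}. With |A| = 6, there are |A|^2 = 36 ordered sum pairs; collecting distinct values, A + A = {-16, -9, -2, 5, 12, 19, 26, 33, 40, 47, 54}, so |A + A| = 11. Thus K = 11/6. Here |A + A| = 2|A| − 1 = 11, the minimum possible — so K = 11/6 is minimal, which holds iff A is an arithmetic progression.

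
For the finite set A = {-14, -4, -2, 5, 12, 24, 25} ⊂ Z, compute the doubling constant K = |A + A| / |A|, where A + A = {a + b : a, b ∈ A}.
K = |A + A| / |A| = 26/7

Enumerate A + A = {a + b : a, b ∈ A}. With |A| = 7, there are |A|^2 = 49 ordered sum pairs; collecting distinct values, A + A = {-28, -18, -16, -9, -8, -6, -4, -2, 1, 3, 8, 10, 11, 17, 20, 21, 22, 23, 24, 29, 30, 36, 37, 48, 49, 50}, so |A + A| = 26. Thus K = 26/7. For comparison, the minimum possible |A + A| over all 7-element sets is 2·7 − 1 = 13 (so min K = 13/7), attained only by arithmetic progressions.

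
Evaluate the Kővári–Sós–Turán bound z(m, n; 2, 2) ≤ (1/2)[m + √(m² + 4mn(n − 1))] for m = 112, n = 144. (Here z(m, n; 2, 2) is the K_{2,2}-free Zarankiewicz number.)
z(112, 144; 2, 2) ≤ (1/2)[112 + √(112² + 4·112·144·143)] = (1/2)[112 + √9237760] = 1575.6842

Kővári–Sós–Turán: let r_1, ..., r_112 be the row sums and z = Σ r_i the total number of 1s. Each pair of columns can share at most one row with both entries 1 (else a 2×2 all-ones block appears), so Σ_i C(r_i, 2) ≤ C(144, 2) = 10296. By convexity Σ_i C(r_i, 2) ≥ 112·C(z/112, 2) = z(z − 112)/(2·112), giving z² − 112z − 112·144·143 ≤ 0 and hence z ≤ (1/2)[112 + √(12544 + 4·2306304)] = (1/2)[112 + √9237760] ≈ (1/2)(112 + 3039.3684) = 1575.6842.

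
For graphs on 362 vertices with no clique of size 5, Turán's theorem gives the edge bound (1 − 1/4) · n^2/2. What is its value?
Turán density bound = (3/4) · 362^2/2 = 98283/2 ≈ 49141.5

Turán's theorem: ex(n, K_{r+1}) is achieved by the complete r-partite Turán graph T(n, r) with parts as balanced as possible, and is at most (1 − 1/r) · n^2/2. For r = 4, n = 362: the density bound is (3/4) · 131044/2 = 98283/2 ≈ 49141.5. The integer-valued extremum is e(T(362, 4)) = 49141, which is strictly less than the density bound 98283/2 since 4 ∤ 362 (the parts of T(362, 4) cannot all be equal).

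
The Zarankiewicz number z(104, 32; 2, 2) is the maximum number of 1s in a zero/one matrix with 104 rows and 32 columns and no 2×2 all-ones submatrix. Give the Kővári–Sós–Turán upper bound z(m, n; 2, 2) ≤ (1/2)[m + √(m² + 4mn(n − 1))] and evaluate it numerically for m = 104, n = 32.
z(104, 32; 2, 2) ≤ (1/2)[104 + √(104² + 4·104·32·31)] = (1/2)[104 + √423488] = 377.3798

Kővári–Sós–Turán: let r_1, ..., r_104 be the row sums and z = Σ r_i the total number of 1s. Each pair of columns can share at most one row with both entries 1 (else a 2×2 all-ones block appears), so Σ_i C(r_i, 2) ≤ C(32, 2) = 496. By convexity Σ_i C(r_i, 2) ≥ 104·C(z/104, 2) = z(z − 104)/(2·104), giving z² − 104z − 104·32·31 ≤ 0 and hence z ≤ (1/2)[104 + √(10816 + 4·103168)] = (1/2)[104 + √423488] ≈ (1/2)(104 + 650.7596) = 377.3798.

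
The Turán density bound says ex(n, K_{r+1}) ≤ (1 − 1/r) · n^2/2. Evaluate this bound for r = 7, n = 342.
Turán density bound = (6/7) · 342^2/2 = 350892/7 ≈ 50127.4286

Turán's theorem: ex(n, K_{r+1}) is achieved by the complete r-partite Turán graph T(n, r) with parts as balanced as possible, and is at most (1 − 1/r) · n^2/2. For r = 7, n = 342: the density bound is (6/7) · 116964/2 = 350892/7 ≈ 50127.4286. The integer-valued extremum is e(T(342, 7)) = 50127, which is strictly less than the density bound 350892/7 since 7 ∤ 342 (the parts of T(342, 7) cannot all be equal).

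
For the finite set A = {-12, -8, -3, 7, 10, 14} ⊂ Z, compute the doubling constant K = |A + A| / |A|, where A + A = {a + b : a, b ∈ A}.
K = |A + A| / |A| = 20/6 = 10/3

Enumerate A + A = {a + b : a, b ∈ A}. With |A| = 6, there are |A|^2 = 36 ordered sum pairs; collecting distinct values, A + A = {-24, -20, -16, -15, -11, -6, -5, -2, -1, 2, 4, 6, 7, 11, 14, 17, 20, 21, 24, 28}, so |A + A| = 20. Thus K = 20/6 = 10/3. For comparison, the minimum possible |A + A| over all 6-element sets is 2·6 − 1 = 11 (so min K = 11/6), attained only by arithmetic progressions.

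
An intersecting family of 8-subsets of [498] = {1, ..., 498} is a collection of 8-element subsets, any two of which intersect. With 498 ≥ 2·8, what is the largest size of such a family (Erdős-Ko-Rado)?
max |F| = C(497, 7) = 1424404020389064

Erdős-Ko-Rado (1961): when n ≥ 2k, max |F| = C(n−1, k−1). The bound is attained by the star {A : i ∈ A} for any fixed i ∈ [n]. Here C(498−1, 8−1) = C(497, 7) = 1424404020389064.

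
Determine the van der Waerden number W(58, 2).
W(58, 2) = 58 + 1 = 59

A 2-term AP is any pair of integers, so a monochromatic 2-AP exists iff some colour is used at least twice. With 58 colours, the colouring i ↦ i on {1, ..., 58} uses each colour once, avoiding any monochromatic pair, so W(58, 2) > 58. For {1, ..., 59}, pigeonhole forces two integers of the same colour, which form a monochromatic 2-AP. Hence W(58, 2) = 59.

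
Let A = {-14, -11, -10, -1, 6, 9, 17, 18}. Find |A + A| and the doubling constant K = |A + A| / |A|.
K = |A + A| / |A| = 32/8 = 4

Enumerate A + A = {a + b : a, b ∈ A}. With |A| = 8, there are |A|^2 = 64 ordered sum pairs; collecting distinct values, A + A = {-28, -25, -24, -22, -21, -20, -15, -12, -11, -8, -5, -4, -2, -1, 3, 4, 5, 6, 7, 8, 12, 15, 16, 17, 18, 23, 24, 26, 27, 34, 35, 36}, so |A + A| = 32. Thus K = 32/8 = 4. For comparison, the minimum possible |A + A| over all 8-element sets is 2·8 − 1 = 15 (so min K = 15/8), attained only by arithmetic progressions.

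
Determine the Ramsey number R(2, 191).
R(2, 191) = 191

R(2, k) = k for all k ≥ 2: in a 2-colouring of K_k, either some edge is red (a red K_2) or all edges are blue (a blue K_k). And K_{190} coloured all-blue has no blue K_191, so R(2, 191) > 190. Hence R(2, 191) = 191.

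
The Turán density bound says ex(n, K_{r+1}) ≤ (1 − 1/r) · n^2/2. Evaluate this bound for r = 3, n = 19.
Turán density bound = (2/3) · 19^2/2 = 361/3 ≈ 120.3333

Turán's theorem: ex(n, K_{r+1}) is achieved by the complete r-partite Turán graph T(n, r) with parts as balanced as possible, and is at most (1 − 1/r) · n^2/2. For r = 3, n = 19: the density bound is (2/3) · 361/2 = 361/3 ≈ 120.3333. The integer-valued extremum is e(T(19, 3)) = 120, which is strictly less than the density bound 361/3 since 3 ∤ 19 (the parts of T(19, 3) cannot all be equal).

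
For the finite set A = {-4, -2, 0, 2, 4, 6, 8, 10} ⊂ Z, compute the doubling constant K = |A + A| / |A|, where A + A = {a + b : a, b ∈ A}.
K = |A + A| / |A| = 15/8

Enumerate A + A = {a + b : a, b ∈ A}. With |A| = 8, there are |A|^2 = 64 ordered sum pairs; collecting distinct values, A + A = {-8, -6, -4, -2, 0, 2, 4, 6, 8, 10, 12, 14, 16, 18, 20}, so |A + A| = 15. Thus K = 15/8. Here |A + A| = 2|A| − 1 = 15, the minimum possible — so K = 15/8 is minimal, which holds iff A is an arithmetic progression.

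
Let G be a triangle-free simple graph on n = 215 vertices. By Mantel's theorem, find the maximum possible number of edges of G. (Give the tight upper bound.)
ex(215, K_3) = ⌊215^2/4⌋ = 11556

Mantel (1907): a triangle-free graph on n vertices has at most ⌊n^2/4⌋ edges, with equality for the complete bipartite graph K_{⌊n/2⌋, ⌈n/2⌉}. For n = 215: ⌊215^2/4⌋ = ⌊46225/4⌋ = 11556. The extremal graph is K_{107, 108}, which has 107·108 = 11556 edges.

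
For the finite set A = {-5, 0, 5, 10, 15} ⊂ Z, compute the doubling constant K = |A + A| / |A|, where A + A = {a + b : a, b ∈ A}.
K = |A + A| / |A| = 9/5

Enumerate A + A = {a + b : a, b ∈ A}. With |A| = 5, there are |A|^2 = 25 ordered sum pairs; collecting distinct values, A + A = {-10, -5, 0, 5, 10, 15, 20, 25, 30}, so |A + A| = 9. Thus K = 9/5. Here |A + A| = 2|A| − 1 = 9, the minimum possible — so K = 9/5 is minimal, which holds iff A is an arithmetic progression.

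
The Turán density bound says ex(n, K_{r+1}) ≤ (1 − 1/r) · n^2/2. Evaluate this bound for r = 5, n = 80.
Turán density bound = (4/5) · 80^2/2 = 2560

Turán's theorem: ex(n, K_{r+1}) is achieved by the complete r-partite Turán graph T(n, r) with parts as balanced as possible, and is at most (1 − 1/r) · n^2/2. For r = 5, n = 80: the density bound is (4/5) · 6400/2 = 2560. Since 5 ∣ 80, the Turán graph T(80, 5) has parts of equal size 16, and its edge count e(T(80, 5)) = 2560 attains the density bound exactly.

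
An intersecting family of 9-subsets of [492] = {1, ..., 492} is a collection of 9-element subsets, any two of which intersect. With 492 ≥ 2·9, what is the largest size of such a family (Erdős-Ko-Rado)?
max |F| = C(491, 8) = 79111216102124745

Erdős-Ko-Rado (1961): when n ≥ 2k, max |F| = C(n−1, k−1). The bound is attained by the star {A : i ∈ A} for any fixed i ∈ [n]. Here C(492−1, 9−1) = C(491, 8) = 79111216102124745.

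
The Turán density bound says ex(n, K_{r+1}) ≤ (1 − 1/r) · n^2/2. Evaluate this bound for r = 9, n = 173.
Turán density bound = (8/9) · 173^2/2 = 119716/9 ≈ 13301.7778

Turán's theorem: ex(n, K_{r+1}) is achieved by the complete r-partite Turán graph T(n, r) with parts as balanced as possible, and is at most (1 − 1/r) · n^2/2. For r = 9, n = 173: the density bound is (8/9) · 29929/2 = 119716/9 ≈ 13301.7778. The integer-valued extremum is e(T(173, 9)) = 13301, which is strictly less than the density bound 119716/9 since 9 ∤ 173 (the parts of T(173, 9) cannot all be equal).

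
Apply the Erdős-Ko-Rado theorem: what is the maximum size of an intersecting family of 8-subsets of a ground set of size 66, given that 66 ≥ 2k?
max |F| = C(65, 7) = 696190560

The Erdős-Ko-Rado theorem states: for n ≥ 2k, an intersecting family of k-subsets of an n-element set has size at most C(n − 1, k − 1), with equality for 'star' families {A ⊆ [n] : |A| = k, i ∈ A} (fix an element i). For n = 66, k = 8: C(65, 7) = 696190560.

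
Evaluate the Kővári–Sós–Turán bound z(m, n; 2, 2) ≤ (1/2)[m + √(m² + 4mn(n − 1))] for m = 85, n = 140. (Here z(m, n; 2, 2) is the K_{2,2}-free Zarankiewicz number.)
z(85, 140; 2, 2) ≤ (1/2)[85 + √(85² + 4·85·140·139)] = (1/2)[85 + √6623625] = 1329.3202

Kővári–Sós–Turán: let r_1, ..., r_85 be the row sums and z = Σ r_i the total number of 1s. Each pair of columns can share at most one row with both entries 1 (else a 2×2 all-ones block appears), so Σ_i C(r_i, 2) ≤ C(140, 2) = 9730. By convexity Σ_i C(r_i, 2) ≥ 85·C(z/85, 2) = z(z − 85)/(2·85), giving z² − 85z − 85·140·139 ≤ 0 and hence z ≤ (1/2)[85 + √(7225 + 4·1654100)] = (1/2)[85 + √6623625] ≈ (1/2)(85 + 2573.6404) = 1329.3202.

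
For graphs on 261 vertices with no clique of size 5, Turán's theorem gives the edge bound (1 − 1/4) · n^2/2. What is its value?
Turán density bound = (3/4) · 261^2/2 = 204363/8 ≈ 25545.375

Turán's theorem: ex(n, K_{r+1}) is achieved by the complete r-partite Turán graph T(n, r) with parts as balanced as possible, and is at most (1 − 1/r) · n^2/2. For r = 4, n = 261: the density bound is (3/4) · 68121/2 = 204363/8 ≈ 25545.375. The integer-valued extremum is e(T(261, 4)) = 25545, which is strictly less than the density bound 204363/8 since 4 ∤ 261 (the parts of T(261, 4) cannot all be equal).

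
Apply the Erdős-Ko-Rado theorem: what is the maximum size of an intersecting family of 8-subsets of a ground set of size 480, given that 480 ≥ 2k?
max |F| = C(479, 7) = 1098477832960695

The Erdős-Ko-Rado theorem states: for n ≥ 2k, an intersecting family of k-subsets of an n-element set has size at most C(n − 1, k − 1), with equality for 'star' families {A ⊆ [n] : |A| = k, i ∈ A} (fix an element i). For n = 480, k = 8: C(479, 7) = 1098477832960695.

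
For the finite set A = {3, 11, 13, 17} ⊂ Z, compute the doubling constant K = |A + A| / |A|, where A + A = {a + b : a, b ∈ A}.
K = |A + A| / |A| = 10/4 = 5/2

Enumerate A + A = {a + b : a, b ∈ A}. With |A| = 4, there are |A|^2 = 16 ordered sum pairs; collecting distinct values, A + A = {6, 14, 16, 20, 22, 24, 26, 28, 30, 34}, so |A + A| = 10. Thus K = 10/4 = 5/2. For comparison, the minimum possible |A + A| over all 4-element sets is 2·4 − 1 = 7 (so min K = 7/4), attained only by arithmetic progressions.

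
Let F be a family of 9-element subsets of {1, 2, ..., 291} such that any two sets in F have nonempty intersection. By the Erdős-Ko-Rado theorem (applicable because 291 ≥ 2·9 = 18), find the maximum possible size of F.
max |F| = C(290, 8) = 1125551498274060

Erdős-Ko-Rado (1961): when n ≥ 2k, max |F| = C(n−1, k−1). The bound is attained by the star {A : i ∈ A} for any fixed i ∈ [n]. Here C(291−1, 9−1) = C(290, 8) = 1125551498274060.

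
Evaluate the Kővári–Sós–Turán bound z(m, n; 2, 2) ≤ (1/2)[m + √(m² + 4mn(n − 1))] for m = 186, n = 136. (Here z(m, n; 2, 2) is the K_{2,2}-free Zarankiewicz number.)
z(186, 136; 2, 2) ≤ (1/2)[186 + √(186² + 4·186·136·135)] = (1/2)[186 + √13694436] = 1943.2997

Kővári–Sós–Turán: let r_1, ..., r_186 be the row sums and z = Σ r_i the total number of 1s. Each pair of columns can share at most one row with both entries 1 (else a 2×2 all-ones block appears), so Σ_i C(r_i, 2) ≤ C(136, 2) = 9180. By convexity Σ_i C(r_i, 2) ≥ 186·C(z/186, 2) = z(z − 186)/(2·186), giving z² − 186z − 186·136·135 ≤ 0 and hence z ≤ (1/2)[186 + √(34596 + 4·3414960)] = (1/2)[186 + √13694436] ≈ (1/2)(186 + 3700.5994) = 1943.2997.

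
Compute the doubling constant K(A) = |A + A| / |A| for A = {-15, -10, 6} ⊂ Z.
K = |A + A| / |A| = 6/3 = 2

Enumerate A + A = {a + b : a, b ∈ A}. With |A| = 3, there are |A|^2 = 9 ordered sum pairs; collecting distinct values, A + A = {-30, -25, -20, -9, -4, 12}, so |A + A| = 6. Thus K = 6/3 = 2. For comparison, the minimum possible |A + A| over all 3-element sets is 2·3 − 1 = 5 (so min K = 5/3), attained only by arithmetic progressions.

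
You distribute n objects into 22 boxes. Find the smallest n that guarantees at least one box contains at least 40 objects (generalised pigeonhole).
n = (40 − 1)·22 + 1 = 859

By the generalised pigeonhole principle, to guarantee some box contains ≥ r objects we need more than (r − 1) · k objects total. Threshold: n = (r − 1) · k + 1. With r = 40 and k = 22: n = 39 · 22 + 1 = 858 + 1 = 859. For n = 858 = 39 · 22, we can put exactly 39 objects in every box, avoiding 40 in any single one — so 859 is tight.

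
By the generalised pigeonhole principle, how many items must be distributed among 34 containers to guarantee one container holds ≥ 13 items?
n = (13 − 1)·34 + 1 = 409

By the generalised pigeonhole principle, to guarantee some box contains ≥ r objects we need more than (r − 1) · k objects total. Threshold: n = (r − 1) · k + 1. With r = 13 and k = 34: n = 12 · 34 + 1 = 408 + 1 = 409. For n = 408 = 12 · 34, we can put exactly 12 objects in every box, avoiding 13 in any single one — so 409 is tight.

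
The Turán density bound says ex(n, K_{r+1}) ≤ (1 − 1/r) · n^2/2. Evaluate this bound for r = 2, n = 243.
Turán density bound = (1/2) · 243^2/2 = 59049/4 ≈ 14762.25

Turán's theorem: ex(n, K_{r+1}) is achieved by the complete r-partite Turán graph T(n, r) with parts as balanced as possible, and is at most (1 − 1/r) · n^2/2. For r = 2, n = 243: the density bound is (1/2) · 59049/2 = 59049/4 ≈ 14762.25. The integer-valued extremum is e(T(243, 2)) = 14762, which is strictly less than the density bound 59049/4 since 2 ∤ 243 (the parts of T(243, 2) cannot all be equal).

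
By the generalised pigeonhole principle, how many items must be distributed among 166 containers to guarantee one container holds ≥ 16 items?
n = (16 − 1)·166 + 1 = 2491

By the generalised pigeonhole principle, to guarantee some box contains ≥ r objects we need more than (r − 1) · k objects total. Threshold: n = (r − 1) · k + 1. With r = 16 and k = 166: n = 15 · 166 + 1 = 2490 + 1 = 2491. For n = 2490 = 15 · 166, we can put exactly 15 objects in every box, avoiding 16 in any single one — so 2491 is tight.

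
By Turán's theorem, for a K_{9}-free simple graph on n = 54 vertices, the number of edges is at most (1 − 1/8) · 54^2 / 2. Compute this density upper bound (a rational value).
Turán density bound = (7/8) · 54^2/2 = 5103/4 ≈ 1275.75

Turán's theorem: ex(n, K_{r+1}) is achieved by the complete r-partite Turán graph T(n, r) with parts as balanced as possible, and is at most (1 − 1/r) · n^2/2. For r = 8, n = 54: the density bound is (7/8) · 2916/2 = 5103/4 ≈ 1275.75. The integer-valued extremum is e(T(54, 8)) = 1275, which is strictly less than the density bound 5103/4 since 8 ∤ 54 (the parts of T(54, 8) cannot all be equal).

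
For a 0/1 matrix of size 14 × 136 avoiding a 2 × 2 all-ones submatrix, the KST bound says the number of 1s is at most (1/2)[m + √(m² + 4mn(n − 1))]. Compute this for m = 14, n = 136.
z(14, 136; 2, 2) ≤ (1/2)[14 + √(14² + 4·14·136·135)] = (1/2)[14 + √1028356] = 514.0394

Kővári–Sós–Turán: let r_1, ..., r_14 be the row sums and z = Σ r_i the total number of 1s. Each pair of columns can share at most one row with both entries 1 (else a 2×2 all-ones block appears), so Σ_i C(r_i, 2) ≤ C(136, 2) = 9180. By convexity Σ_i C(r_i, 2) ≥ 14·C(z/14, 2) = z(z − 14)/(2·14), giving z² − 14z − 14·136·135 ≤ 0 and hence z ≤ (1/2)[14 + √(196 + 4·257040)] = (1/2)[14 + √1028356] ≈ (1/2)(14 + 1014.0789) = 514.0394.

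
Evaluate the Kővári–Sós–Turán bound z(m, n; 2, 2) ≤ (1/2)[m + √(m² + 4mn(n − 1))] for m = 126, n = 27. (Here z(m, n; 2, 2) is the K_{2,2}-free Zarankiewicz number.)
z(126, 27; 2, 2) ≤ (1/2)[126 + √(126² + 4·126·27·26)] = (1/2)[126 + √369684] = 367.0082

Kővári–Sós–Turán: let r_1, ..., r_126 be the row sums and z = Σ r_i the total number of 1s. Each pair of columns can share at most one row with both entries 1 (else a 2×2 all-ones block appears), so Σ_i C(r_i, 2) ≤ C(27, 2) = 351. By convexity Σ_i C(r_i, 2) ≥ 126·C(z/126, 2) = z(z − 126)/(2·126), giving z² − 126z − 126·27·26 ≤ 0 and hence z ≤ (1/2)[126 + √(15876 + 4·88452)] = (1/2)[126 + √369684] ≈ (1/2)(126 + 608.0164) = 367.0082.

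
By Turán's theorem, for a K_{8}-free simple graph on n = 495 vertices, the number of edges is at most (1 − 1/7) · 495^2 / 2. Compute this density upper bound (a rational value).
Turán density bound = (6/7) · 495^2/2 = 735075/7 ≈ 105010.7143

Turán's theorem: ex(n, K_{r+1}) is achieved by the complete r-partite Turán graph T(n, r) with parts as balanced as possible, and is at most (1 − 1/r) · n^2/2. For r = 7, n = 495: the density bound is (6/7) · 245025/2 = 735075/7 ≈ 105010.7143. The integer-valued extremum is e(T(495, 7)) = 105010, which is strictly less than the density bound 735075/7 since 7 ∤ 495 (the parts of T(495, 7) cannot all be equal).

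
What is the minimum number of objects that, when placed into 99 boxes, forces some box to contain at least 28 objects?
n = (28 − 1)·99 + 1 = 2674

By the generalised pigeonhole principle, to guarantee some box contains ≥ r objects we need more than (r − 1) · k objects total. Threshold: n = (r − 1) · k + 1. With r = 28 and k = 99: n = 27 · 99 + 1 = 2673 + 1 = 2674. For n = 2673 = 27 · 99, we can put exactly 27 objects in every box, avoiding 28 in any single one — so 2674 is tight.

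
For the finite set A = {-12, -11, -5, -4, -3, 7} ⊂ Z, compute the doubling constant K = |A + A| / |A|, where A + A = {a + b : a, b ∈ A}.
K = |A + A| / |A| = 18/6 = 3

Enumerate A + A = {a + b : a, b ∈ A}. With |A| = 6, there are |A|^2 = 36 ordered sum pairs; collecting distinct values, A + A = {-24, -23, -22, -17, -16, -15, -14, -10, -9, -8, -7, -6, -5, -4, 2, 3, 4, 14}, so |A + A| = 18. Thus K = 18/6 = 3. For comparison, the minimum possible |A + A| over all 6-element sets is 2·6 − 1 = 11 (so min K = 11/6), attained only by arithmetic progressions.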